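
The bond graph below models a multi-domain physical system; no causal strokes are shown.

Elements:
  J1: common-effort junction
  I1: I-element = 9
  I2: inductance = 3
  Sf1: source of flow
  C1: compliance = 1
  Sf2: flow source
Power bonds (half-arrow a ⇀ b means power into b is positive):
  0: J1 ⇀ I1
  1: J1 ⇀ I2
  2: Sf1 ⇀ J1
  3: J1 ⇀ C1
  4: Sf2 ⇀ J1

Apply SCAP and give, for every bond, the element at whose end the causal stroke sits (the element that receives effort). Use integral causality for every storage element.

β2 →Sf1  (Sf1 fixes flow; stroke at Sf1)
β4 →Sf2  (Sf2 (Sf) sets flow on bond)
β0 →I1  (prefer integral on I1)
β1 →I2  (I2: I, integral causality)
β3 →J1  (J1 needs exactly one e-in)

β0 |I1
β1 |I2
β2 |Sf1
β3 |J1
β4 |Sf2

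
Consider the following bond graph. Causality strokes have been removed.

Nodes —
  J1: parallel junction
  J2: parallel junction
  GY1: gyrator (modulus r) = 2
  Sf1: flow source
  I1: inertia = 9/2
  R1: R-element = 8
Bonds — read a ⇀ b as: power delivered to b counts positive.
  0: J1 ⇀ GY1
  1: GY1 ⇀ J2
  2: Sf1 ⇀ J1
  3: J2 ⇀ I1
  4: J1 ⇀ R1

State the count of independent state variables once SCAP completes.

β2 →Sf1  (source Sf1 imposes f)
β3 →I1  (I1 integral (f out))
β1 →J2  (closing 0-jn rule on J2)
β0 →J1  (GY GY1: same side as bond 1)
β4 →R1  (J1 effort already set via bond 0)

1  (I1 all integral)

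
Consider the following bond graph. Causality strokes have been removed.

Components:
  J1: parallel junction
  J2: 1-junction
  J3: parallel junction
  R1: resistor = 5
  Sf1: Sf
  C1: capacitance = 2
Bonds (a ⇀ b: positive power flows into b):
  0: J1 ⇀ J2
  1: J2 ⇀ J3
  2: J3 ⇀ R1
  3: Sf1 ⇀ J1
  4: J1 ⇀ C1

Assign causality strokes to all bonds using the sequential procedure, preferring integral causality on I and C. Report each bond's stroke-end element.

b0 stroke at J2
b1 stroke at J3
b2 stroke at R1
b3 stroke at Sf1
b4 stroke at J1

bond 3 →Sf1  (Sf1 fixes flow; stroke at Sf1)
bond 4 →J1  (prefer integral on C1)
bond 0 →J2  (J1 effort already set via bond 4)
bond 1 →J3  (J2 needs exactly one f-in)
bond 2 →R1  (0-jn J3 has e-setter on 1)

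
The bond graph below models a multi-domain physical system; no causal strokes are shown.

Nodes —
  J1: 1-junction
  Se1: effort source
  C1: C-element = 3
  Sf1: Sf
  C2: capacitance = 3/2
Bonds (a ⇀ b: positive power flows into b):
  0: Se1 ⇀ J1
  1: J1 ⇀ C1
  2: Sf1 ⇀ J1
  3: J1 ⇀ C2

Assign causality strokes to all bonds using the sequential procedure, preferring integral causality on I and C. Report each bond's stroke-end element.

β0 stroke→J1
β1 stroke→J1
β2 stroke→Sf1
β3 stroke→J1

β0 stroke at J1  (Se1: effort source, stroke at far end)
β2 stroke at Sf1  (Sf1 fixes flow; stroke at Sf1)
β1 stroke at J1  (J1 flow already set via bond 2)
β3 stroke at J1  (J1: bond 2 brought flow, rest push out)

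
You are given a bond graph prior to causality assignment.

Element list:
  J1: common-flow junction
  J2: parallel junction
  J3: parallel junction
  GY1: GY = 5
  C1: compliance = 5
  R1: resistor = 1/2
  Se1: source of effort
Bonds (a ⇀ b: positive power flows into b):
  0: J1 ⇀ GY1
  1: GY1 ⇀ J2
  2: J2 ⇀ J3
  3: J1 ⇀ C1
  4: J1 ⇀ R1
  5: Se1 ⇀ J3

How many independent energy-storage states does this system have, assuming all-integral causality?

bond 5 |J3  (source Se1 imposes e)
bond 2 |J2  (J3 effort already set via bond 5)
bond 1 |GY1  (J2: bond 2 brought effort, rest push out)
bond 0 |GY1  (through GY1, causality inverts; strokes same side of GY1)
bond 3 |J1  (J1 flow already set via bond 0)
bond 4 |J1  (J1 flow already set via bond 0)

1  (C1 all integral)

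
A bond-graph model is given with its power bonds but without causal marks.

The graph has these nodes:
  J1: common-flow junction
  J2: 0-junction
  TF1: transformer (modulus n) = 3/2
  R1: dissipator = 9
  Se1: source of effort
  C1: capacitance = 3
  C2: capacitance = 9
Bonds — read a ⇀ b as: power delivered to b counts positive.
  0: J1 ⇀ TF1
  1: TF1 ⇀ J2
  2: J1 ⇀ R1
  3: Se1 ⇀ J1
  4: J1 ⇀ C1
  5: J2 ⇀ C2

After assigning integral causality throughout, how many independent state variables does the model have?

2  (C1, C2 all integral)

β3 |J1  (source Se1 imposes e)
β4 |J1  (C1 integral (e out))
β5 |J2  (prefer integral on C2)
β1 |TF1  (J2: bond 5 brought effort, rest push out)
β0 |J1  (through TF1, causality passes straight; one stroke at TF1)
β2 |R1  (only one flow-in slot at J1)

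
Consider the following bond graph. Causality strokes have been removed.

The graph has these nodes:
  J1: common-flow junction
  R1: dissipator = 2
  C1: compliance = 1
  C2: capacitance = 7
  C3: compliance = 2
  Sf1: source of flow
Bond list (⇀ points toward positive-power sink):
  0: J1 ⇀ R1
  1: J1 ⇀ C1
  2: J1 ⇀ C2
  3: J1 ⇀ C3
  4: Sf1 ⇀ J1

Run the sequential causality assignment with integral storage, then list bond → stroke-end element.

#4 stroke→Sf1  (Sf1: flow source, stroke at near end)
#0 stroke→J1  (common-f at J1 fixed by 4)
#1 stroke→J1  (1-jn J1 has f-setter on 4)
#2 stroke→J1  (J1: bond 4 brought flow, rest push out)
#3 stroke→J1  (J1: bond 4 brought flow, rest push out)

β0 |J1
β1 |J1
β2 |J1
β3 |J1
β4 |Sf1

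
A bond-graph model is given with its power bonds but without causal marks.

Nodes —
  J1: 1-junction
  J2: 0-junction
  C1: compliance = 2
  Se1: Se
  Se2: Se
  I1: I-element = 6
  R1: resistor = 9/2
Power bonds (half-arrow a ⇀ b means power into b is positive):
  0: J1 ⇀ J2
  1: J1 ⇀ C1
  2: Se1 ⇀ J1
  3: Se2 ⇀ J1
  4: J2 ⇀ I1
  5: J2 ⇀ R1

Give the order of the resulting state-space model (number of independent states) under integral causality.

2  (C1, I1 all integral)

b2 stroke→J1  (Se1 fixes effort; stroke away)
b3 stroke→J1  (source Se2 imposes e)
b1 stroke→J1  (prefer integral on C1)
b0 stroke→J2  (only one flow-in slot at J1)
b4 stroke→I1  (J2 effort already set via bond 0)
b5 stroke→R1  (common-e at J2 fixed by 0)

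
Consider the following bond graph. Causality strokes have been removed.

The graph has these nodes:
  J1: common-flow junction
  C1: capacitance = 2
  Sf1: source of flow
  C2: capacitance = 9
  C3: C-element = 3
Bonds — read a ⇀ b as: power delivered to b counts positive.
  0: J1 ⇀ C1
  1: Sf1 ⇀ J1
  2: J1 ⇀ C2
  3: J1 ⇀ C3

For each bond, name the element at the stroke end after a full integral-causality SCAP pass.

bond 0 |J1
bond 1 |Sf1
bond 2 |J1
bond 3 |J1

#1 stroke at Sf1  (source Sf1 imposes f)
#0 stroke at J1  (common-f at J1 fixed by 1)
#2 stroke at J1  (1-jn J1 has f-setter on 1)
#3 stroke at J1  (1-jn J1 has f-setter on 1)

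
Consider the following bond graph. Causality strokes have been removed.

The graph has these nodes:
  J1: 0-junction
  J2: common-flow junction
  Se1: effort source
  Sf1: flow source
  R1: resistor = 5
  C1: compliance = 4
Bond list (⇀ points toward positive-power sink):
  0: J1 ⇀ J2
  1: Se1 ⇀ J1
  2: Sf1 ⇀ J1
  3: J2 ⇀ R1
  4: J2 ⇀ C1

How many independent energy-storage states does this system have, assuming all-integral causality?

β1 |J1  (Se1 fixes effort; stroke away)
β2 |Sf1  (source Sf1 imposes f)
β0 |J2  (common-e at J1 fixed by 1)
β4 |J2  (prefer integral on C1)
β3 |R1  (J2: last free bond brings flow in)

1  (C1 all integral)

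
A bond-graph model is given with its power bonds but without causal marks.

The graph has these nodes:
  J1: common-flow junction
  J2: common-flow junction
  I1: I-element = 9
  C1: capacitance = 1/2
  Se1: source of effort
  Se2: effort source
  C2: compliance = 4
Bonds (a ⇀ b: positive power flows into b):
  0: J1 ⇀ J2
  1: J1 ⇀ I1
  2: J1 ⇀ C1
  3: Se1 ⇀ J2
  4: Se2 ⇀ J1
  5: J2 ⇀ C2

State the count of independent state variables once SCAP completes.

β3 →J2  (Se1: effort source, stroke at far end)
β4 →J1  (Se2: effort source, stroke at far end)
β1 →I1  (prefer integral on I1)
β0 →J1  (J1: bond 1 brought flow, rest push out)
β2 →J1  (1-jn J1 has f-setter on 1)
β5 →J2  (J2 flow already set via bond 0)

3  (C1, C2, I1 all integral)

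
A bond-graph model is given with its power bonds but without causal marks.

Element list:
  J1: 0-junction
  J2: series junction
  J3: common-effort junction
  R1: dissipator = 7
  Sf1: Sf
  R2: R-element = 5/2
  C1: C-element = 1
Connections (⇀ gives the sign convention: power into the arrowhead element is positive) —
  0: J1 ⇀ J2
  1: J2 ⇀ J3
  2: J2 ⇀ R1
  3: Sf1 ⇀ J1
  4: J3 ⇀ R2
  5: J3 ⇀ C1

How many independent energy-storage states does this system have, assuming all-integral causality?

1  (C1 all integral)

bond 3 stroke→Sf1  (Sf1 fixes flow; stroke at Sf1)
bond 0 stroke→J1  (J1 needs exactly one e-in)
bond 1 stroke→J2  (common-f at J2 fixed by 0)
bond 2 stroke→J2  (J2 flow already set via bond 0)
bond 5 stroke→J3  (C1: C, integral causality)
bond 4 stroke→R2  (J3 effort already set via bond 5)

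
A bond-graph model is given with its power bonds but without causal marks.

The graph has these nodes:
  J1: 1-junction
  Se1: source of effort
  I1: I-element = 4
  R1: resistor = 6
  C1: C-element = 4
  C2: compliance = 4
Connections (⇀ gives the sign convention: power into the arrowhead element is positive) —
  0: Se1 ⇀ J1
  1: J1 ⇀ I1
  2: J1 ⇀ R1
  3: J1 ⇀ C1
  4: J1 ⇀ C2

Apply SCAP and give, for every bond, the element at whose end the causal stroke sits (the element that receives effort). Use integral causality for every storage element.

#0 stroke→J1  (Se1 (Se) sets effort on bond)
#1 stroke→I1  (I1: I, integral causality)
#2 stroke→J1  (common-f at J1 fixed by 1)
#3 stroke→J1  (1-jn J1 has f-setter on 1)
#4 stroke→J1  (1-jn J1 has f-setter on 1)

β0 →J1
β1 →I1
β2 →J1
β3 →J1
β4 →J1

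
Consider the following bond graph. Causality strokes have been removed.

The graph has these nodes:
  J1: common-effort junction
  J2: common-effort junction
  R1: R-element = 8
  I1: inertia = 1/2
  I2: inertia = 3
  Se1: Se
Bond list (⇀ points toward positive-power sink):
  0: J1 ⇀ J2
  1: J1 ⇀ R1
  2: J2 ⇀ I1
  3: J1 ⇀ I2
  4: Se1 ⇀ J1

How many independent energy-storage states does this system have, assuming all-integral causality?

2  (I1, I2 all integral)

β4 stroke→J1  (Se1 (Se) sets effort on bond)
β0 stroke→J2  (common-e at J1 fixed by 4)
β1 stroke→R1  (0-jn J1 has e-setter on 4)
β3 stroke→I2  (0-jn J1 has e-setter on 4)
β2 stroke→I1  (J2: bond 0 brought effort, rest push out)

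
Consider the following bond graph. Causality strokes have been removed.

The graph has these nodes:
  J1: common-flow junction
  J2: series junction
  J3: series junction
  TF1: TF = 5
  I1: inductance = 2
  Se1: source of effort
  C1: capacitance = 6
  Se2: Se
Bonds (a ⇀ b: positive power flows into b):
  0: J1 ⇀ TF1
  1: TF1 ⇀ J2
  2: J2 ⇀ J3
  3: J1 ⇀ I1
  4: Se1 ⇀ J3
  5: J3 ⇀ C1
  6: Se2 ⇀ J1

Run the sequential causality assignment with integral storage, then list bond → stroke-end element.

bond 4 stroke→J3  (Se1 (Se) sets effort on bond)
bond 6 stroke→J1  (Se2 (Se) sets effort on bond)
bond 3 stroke→I1  (prefer integral on I1)
bond 0 stroke→J1  (common-f at J1 fixed by 3)
bond 1 stroke→TF1  (through TF1, causality passes straight; one stroke at TF1)
bond 2 stroke→J2  (J2 flow already set via bond 1)
bond 5 stroke→J3  (common-f at J3 fixed by 2)

b0 |J1
b1 |TF1
b2 |J2
b3 |I1
b4 |J3
b5 |J3
b6 |J1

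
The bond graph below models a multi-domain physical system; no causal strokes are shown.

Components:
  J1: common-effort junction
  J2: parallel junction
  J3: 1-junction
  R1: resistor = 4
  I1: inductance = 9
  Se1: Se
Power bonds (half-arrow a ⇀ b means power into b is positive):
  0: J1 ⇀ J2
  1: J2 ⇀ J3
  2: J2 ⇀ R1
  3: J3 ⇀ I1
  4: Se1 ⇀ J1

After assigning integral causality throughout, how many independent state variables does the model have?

bond 4 |J1  (Se1 fixes effort; stroke away)
bond 0 |J2  (0-jn J1 has e-setter on 4)
bond 1 |J3  (0-jn J2 has e-setter on 0)
bond 2 |R1  (J2: bond 0 brought effort, rest push out)
bond 3 |I1  (J3 needs exactly one f-in)

1  (I1 all integral)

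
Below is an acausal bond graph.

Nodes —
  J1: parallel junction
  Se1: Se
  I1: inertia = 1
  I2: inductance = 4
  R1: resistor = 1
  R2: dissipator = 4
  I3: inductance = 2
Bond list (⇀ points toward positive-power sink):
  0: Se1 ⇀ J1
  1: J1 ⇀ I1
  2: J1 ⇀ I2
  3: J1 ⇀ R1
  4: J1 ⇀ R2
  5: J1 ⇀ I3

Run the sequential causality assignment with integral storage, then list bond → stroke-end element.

b0 stroke→J1
b1 stroke→I1
b2 stroke→I2
b3 stroke→R1
b4 stroke→R2
b5 stroke→I3

#0 →J1  (Se1 fixes effort; stroke away)
#1 →I1  (0-jn J1 has e-setter on 0)
#2 →I2  (J1: bond 0 brought effort, rest push out)
#3 →R1  (J1: bond 0 brought effort, rest push out)
#4 →R2  (common-e at J1 fixed by 0)
#5 →I3  (0-jn J1 has e-setter on 0)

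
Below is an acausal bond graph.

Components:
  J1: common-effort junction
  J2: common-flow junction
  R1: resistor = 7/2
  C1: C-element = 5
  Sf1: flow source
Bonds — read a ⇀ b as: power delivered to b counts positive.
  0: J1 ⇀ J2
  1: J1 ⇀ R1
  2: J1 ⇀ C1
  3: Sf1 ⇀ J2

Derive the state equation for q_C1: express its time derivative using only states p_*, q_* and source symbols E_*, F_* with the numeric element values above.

dq_C1/dt = -F_Sf1 - 2*q_C1/35

bond 3 stroke at Sf1  (source Sf1 imposes f)
bond 0 stroke at J2  (common-f at J2 fixed by 3)
bond 2 stroke at J1  (C1 outputs effort q/C1)
bond 1 stroke at R1  (J1 effort already set via bond 2)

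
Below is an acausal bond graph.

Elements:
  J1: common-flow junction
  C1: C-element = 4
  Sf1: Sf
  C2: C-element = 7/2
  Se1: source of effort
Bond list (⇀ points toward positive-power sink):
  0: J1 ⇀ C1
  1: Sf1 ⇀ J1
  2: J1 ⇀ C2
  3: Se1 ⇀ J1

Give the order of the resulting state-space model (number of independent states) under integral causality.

2  (C1, C2 all integral)

b1 →Sf1  (Sf1 (Sf) sets flow on bond)
b3 →J1  (Se1 fixes effort; stroke away)
b0 →J1  (J1: bond 1 brought flow, rest push out)
b2 →J1  (common-f at J1 fixed by 1)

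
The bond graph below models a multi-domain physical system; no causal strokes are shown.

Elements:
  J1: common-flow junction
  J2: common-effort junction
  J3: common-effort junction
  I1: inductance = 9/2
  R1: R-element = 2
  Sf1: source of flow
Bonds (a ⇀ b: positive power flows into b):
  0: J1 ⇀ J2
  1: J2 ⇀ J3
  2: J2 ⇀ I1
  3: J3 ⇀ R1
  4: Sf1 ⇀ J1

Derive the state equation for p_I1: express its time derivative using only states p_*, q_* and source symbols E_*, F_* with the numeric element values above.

dp_I1/dt = 2*F_Sf1 - 4*p_I1/9

#4 →Sf1  (source Sf1 imposes f)
#0 →J1  (1-jn J1 has f-setter on 4)
#2 →I1  (I1 integral (f out))
#1 →J2  (J2: last free bond brings effort in)
#3 →J3  (closing 0-jn rule on J3)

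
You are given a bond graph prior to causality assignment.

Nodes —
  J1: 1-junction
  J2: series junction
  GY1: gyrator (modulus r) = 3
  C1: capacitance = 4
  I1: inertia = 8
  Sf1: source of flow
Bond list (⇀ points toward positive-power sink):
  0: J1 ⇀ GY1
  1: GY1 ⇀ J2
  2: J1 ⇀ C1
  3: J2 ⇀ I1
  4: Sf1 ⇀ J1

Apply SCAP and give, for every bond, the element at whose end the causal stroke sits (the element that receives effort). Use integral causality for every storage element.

β4 stroke→Sf1  (Sf1 fixes flow; stroke at Sf1)
β0 stroke→J1  (common-f at J1 fixed by 4)
β2 stroke→J1  (1-jn J1 has f-setter on 4)
β1 stroke→J2  (GY GY1: same side as bond 0)
β3 stroke→I1  (only one flow-in slot at J2)

#0 |J1
#1 |J2
#2 |J1
#3 |I1
#4 |Sf1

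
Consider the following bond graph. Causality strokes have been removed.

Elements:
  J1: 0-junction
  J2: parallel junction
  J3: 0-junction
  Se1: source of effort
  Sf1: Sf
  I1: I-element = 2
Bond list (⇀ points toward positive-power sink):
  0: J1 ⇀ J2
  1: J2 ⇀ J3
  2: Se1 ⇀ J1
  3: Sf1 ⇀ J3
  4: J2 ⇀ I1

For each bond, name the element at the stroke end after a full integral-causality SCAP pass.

bond 2 |J1  (Se1 fixes effort; stroke away)
bond 3 |Sf1  (Sf1: flow source, stroke at near end)
bond 0 |J2  (0-jn J1 has e-setter on 2)
bond 1 |J3  (J2 effort already set via bond 0)
bond 4 |I1  (J2 effort already set via bond 0)

#0 stroke→J2
#1 stroke→J3
#2 stroke→J1
#3 stroke→Sf1
#4 stroke→I1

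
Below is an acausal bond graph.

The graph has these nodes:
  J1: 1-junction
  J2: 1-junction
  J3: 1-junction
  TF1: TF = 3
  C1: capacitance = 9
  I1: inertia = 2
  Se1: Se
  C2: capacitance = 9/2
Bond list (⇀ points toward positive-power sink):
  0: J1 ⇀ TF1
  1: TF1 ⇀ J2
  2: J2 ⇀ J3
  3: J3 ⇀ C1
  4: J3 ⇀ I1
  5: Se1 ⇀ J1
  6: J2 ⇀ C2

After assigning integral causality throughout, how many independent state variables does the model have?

3  (C1, C2, I1 all integral)

β5 stroke at J1  (Se1 (Se) sets effort on bond)
β0 stroke at TF1  (only one flow-in slot at J1)
β1 stroke at J2  (TF1: transformer flips bond 0)
β3 stroke at J3  (prefer integral on C1)
β4 stroke at I1  (I1: I, integral causality)
β2 stroke at J3  (J3 flow already set via bond 4)
β6 stroke at J2  (J2: bond 2 brought flow, rest push out)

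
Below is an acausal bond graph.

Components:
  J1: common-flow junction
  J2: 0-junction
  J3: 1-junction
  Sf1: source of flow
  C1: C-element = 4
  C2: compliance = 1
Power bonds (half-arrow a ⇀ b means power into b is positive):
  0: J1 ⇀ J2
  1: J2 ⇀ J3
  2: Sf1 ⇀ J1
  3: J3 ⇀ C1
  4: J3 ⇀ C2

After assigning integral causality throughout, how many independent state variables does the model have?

b2 |Sf1  (Sf1 fixes flow; stroke at Sf1)
b0 |J1  (common-f at J1 fixed by 2)
b1 |J2  (J2: last free bond brings effort in)
b3 |J3  (common-f at J3 fixed by 1)
b4 |J3  (common-f at J3 fixed by 1)

2  (C1, C2 all integral)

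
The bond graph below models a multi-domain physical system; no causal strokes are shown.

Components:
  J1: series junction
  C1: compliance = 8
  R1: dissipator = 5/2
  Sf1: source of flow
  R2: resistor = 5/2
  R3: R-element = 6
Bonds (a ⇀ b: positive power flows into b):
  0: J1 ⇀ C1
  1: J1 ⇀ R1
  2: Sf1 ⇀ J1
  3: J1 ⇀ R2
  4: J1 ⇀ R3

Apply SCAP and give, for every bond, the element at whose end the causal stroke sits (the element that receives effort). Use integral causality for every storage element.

bond 2 stroke→Sf1  (Sf1 (Sf) sets flow on bond)
bond 0 stroke→J1  (common-f at J1 fixed by 2)
bond 1 stroke→J1  (J1: bond 2 brought flow, rest push out)
bond 3 stroke→J1  (J1 flow already set via bond 2)
bond 4 stroke→J1  (J1: bond 2 brought flow, rest push out)

β0 →J1
β1 →J1
β2 →Sf1
β3 →J1
β4 →J1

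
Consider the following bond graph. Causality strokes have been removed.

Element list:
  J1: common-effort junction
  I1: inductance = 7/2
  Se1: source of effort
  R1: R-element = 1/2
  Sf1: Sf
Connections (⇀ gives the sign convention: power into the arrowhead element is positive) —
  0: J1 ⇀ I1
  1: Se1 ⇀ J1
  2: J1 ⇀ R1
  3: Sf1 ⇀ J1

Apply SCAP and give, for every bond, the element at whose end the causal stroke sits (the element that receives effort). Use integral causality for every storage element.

β1 stroke at J1  (Se1 (Se) sets effort on bond)
β3 stroke at Sf1  (Sf1 (Sf) sets flow on bond)
β0 stroke at I1  (common-e at J1 fixed by 1)
β2 stroke at R1  (J1: bond 1 brought effort, rest push out)

bond 0 stroke at I1
bond 1 stroke at J1
bond 2 stroke at R1
bond 3 stroke at Sf1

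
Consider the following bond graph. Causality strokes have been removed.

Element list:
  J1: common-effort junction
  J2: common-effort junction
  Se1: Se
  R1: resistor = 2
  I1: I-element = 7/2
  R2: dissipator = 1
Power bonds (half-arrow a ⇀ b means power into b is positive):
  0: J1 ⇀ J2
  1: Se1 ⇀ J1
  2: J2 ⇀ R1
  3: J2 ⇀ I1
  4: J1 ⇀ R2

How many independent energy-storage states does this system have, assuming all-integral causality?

#1 stroke→J1  (Se1 (Se) sets effort on bond)
#0 stroke→J2  (0-jn J1 has e-setter on 1)
#4 stroke→R2  (common-e at J1 fixed by 1)
#2 stroke→R1  (0-jn J2 has e-setter on 0)
#3 stroke→I1  (common-e at J2 fixed by 0)

1  (I1 all integral)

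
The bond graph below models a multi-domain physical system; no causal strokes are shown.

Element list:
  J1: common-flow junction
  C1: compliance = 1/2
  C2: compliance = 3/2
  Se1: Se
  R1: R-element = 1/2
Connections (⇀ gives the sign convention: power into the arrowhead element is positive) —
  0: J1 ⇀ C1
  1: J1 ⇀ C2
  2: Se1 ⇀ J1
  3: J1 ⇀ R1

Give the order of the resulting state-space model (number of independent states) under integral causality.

2  (C1, C2 all integral)

bond 2 stroke→J1  (Se1 (Se) sets effort on bond)
bond 0 stroke→J1  (C1: C, integral causality)
bond 1 stroke→J1  (C2 integral (e out))
bond 3 stroke→R1  (only one flow-in slot at J1)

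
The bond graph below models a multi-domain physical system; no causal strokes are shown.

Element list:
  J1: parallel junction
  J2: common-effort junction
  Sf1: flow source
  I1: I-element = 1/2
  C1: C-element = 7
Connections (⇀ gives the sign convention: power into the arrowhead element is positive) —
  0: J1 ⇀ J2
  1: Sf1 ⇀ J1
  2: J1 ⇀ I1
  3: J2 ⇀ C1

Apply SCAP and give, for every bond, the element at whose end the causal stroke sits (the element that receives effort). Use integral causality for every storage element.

β1 stroke at Sf1  (Sf1: flow source, stroke at near end)
β2 stroke at I1  (I1 integral (f out))
β0 stroke at J1  (J1 needs exactly one e-in)
β3 stroke at J2  (only one effort-in slot at J2)

β0 stroke→J1
β1 stroke→Sf1
β2 stroke→I1
β3 stroke→J2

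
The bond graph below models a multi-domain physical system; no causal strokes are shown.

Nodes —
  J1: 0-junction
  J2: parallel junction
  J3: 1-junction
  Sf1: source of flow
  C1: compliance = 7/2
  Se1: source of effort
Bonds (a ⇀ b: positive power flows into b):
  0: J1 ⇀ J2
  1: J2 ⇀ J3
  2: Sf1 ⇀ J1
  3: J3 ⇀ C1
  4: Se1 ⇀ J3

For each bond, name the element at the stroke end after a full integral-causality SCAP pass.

b2 |Sf1  (Sf1 (Sf) sets flow on bond)
b4 |J3  (Se1: effort source, stroke at far end)
b0 |J1  (closing 0-jn rule on J1)
b1 |J2  (only one effort-in slot at J2)
b3 |J3  (common-f at J3 fixed by 1)

bond 0 stroke→J1
bond 1 stroke→J2
bond 2 stroke→Sf1
bond 3 stroke→J3
bond 4 stroke→J3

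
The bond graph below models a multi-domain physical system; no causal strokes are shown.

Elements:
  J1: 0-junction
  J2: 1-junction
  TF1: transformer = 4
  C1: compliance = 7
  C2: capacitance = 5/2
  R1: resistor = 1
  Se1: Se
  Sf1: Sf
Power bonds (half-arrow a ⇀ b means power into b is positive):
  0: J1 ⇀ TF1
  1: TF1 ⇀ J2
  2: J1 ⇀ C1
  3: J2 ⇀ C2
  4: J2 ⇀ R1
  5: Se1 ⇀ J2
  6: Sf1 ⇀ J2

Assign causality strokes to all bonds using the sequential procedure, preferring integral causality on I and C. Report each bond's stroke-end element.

bond 5 →J2  (Se1 fixes effort; stroke away)
bond 6 →Sf1  (source Sf1 imposes f)
bond 1 →J2  (common-f at J2 fixed by 6)
bond 3 →J2  (J2 flow already set via bond 6)
bond 4 →J2  (J2: bond 6 brought flow, rest push out)
bond 0 →TF1  (TF TF1: opposite of bond 1)
bond 2 →J1  (J1: last free bond brings effort in)

bond 0 stroke at TF1
bond 1 stroke at J2
bond 2 stroke at J1
bond 3 stroke at J2
bond 4 stroke at J2
bond 5 stroke at J2
bond 6 stroke at Sf1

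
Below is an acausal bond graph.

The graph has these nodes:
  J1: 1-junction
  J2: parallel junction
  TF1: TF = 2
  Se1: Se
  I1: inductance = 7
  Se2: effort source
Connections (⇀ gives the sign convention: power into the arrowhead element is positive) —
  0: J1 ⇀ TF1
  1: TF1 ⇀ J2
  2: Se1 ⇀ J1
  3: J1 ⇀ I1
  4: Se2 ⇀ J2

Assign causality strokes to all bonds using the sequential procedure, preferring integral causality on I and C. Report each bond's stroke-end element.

bond 0 stroke→J1
bond 1 stroke→TF1
bond 2 stroke→J1
bond 3 stroke→I1
bond 4 stroke→J2

β2 |J1  (Se1 (Se) sets effort on bond)
β4 |J2  (Se2 (Se) sets effort on bond)
β1 |TF1  (J2 effort already set via bond 4)
β0 |J1  (TF1: transformer flips bond 1)
β3 |I1  (J1: last free bond brings flow in)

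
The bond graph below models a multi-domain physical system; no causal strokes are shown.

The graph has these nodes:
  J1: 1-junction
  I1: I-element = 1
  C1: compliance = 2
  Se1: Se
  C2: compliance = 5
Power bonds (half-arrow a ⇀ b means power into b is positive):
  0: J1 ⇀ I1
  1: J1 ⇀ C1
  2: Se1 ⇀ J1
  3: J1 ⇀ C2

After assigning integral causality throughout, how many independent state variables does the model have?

3  (C1, C2, I1 all integral)

bond 2 →J1  (Se1: effort source, stroke at far end)
bond 0 →I1  (I1 integral (f out))
bond 1 →J1  (J1: bond 0 brought flow, rest push out)
bond 3 →J1  (common-f at J1 fixed by 0)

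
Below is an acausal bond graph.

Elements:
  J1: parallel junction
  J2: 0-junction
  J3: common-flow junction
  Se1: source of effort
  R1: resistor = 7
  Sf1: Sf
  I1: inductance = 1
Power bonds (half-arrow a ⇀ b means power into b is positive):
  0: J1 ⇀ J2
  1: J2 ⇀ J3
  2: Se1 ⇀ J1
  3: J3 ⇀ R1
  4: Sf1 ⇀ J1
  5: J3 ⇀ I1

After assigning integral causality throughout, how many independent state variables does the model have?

β2 stroke→J1  (Se1: effort source, stroke at far end)
β4 stroke→Sf1  (Sf1: flow source, stroke at near end)
β0 stroke→J2  (J1 effort already set via bond 2)
β1 stroke→J3  (0-jn J2 has e-setter on 0)
β5 stroke→I1  (I1 outputs flow p/I1)
β3 stroke→J3  (J3 flow already set via bond 5)

1  (I1 all integral)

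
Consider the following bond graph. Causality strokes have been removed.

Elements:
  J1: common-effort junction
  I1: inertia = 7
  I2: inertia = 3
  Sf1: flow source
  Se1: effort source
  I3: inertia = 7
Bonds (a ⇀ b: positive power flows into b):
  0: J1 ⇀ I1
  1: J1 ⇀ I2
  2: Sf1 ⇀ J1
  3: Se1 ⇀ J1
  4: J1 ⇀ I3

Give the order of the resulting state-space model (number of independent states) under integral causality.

#2 |Sf1  (Sf1 fixes flow; stroke at Sf1)
#3 |J1  (source Se1 imposes e)
#0 |I1  (J1 effort already set via bond 3)
#1 |I2  (J1 effort already set via bond 3)
#4 |I3  (J1: bond 3 brought effort, rest push out)

3  (I1, I2, I3 all integral)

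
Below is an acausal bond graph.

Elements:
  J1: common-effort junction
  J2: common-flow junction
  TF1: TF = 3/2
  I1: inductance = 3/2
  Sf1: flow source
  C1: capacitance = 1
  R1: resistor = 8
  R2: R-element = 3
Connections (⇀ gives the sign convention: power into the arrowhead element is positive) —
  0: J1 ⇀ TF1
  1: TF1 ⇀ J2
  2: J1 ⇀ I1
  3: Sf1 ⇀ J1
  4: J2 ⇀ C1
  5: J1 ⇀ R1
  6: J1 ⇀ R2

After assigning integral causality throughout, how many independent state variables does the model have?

2  (C1, I1 all integral)

bond 3 →Sf1  (Sf1: flow source, stroke at near end)
bond 2 →I1  (I1: I, integral causality)
bond 4 →J2  (C1 outputs effort q/C1)
bond 1 →TF1  (J2 needs exactly one f-in)
bond 0 →J1  (TF TF1: opposite of bond 1)
bond 5 →R1  (J1: bond 0 brought effort, rest push out)
bond 6 →R2  (common-e at J1 fixed by 0)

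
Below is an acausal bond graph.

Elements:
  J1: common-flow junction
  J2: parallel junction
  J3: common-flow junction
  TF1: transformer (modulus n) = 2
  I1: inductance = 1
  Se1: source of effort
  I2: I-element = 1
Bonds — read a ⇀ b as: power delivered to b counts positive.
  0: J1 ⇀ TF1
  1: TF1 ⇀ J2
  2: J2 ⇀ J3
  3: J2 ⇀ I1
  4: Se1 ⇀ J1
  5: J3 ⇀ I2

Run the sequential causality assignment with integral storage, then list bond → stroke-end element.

bond 4 stroke at J1  (Se1: effort source, stroke at far end)
bond 0 stroke at TF1  (closing 1-jn rule on J1)
bond 1 stroke at J2  (through TF1, causality passes straight; one stroke at TF1)
bond 2 stroke at J3  (J2: bond 1 brought effort, rest push out)
bond 3 stroke at I1  (common-e at J2 fixed by 1)
bond 5 stroke at I2  (only one flow-in slot at J3)

bond 0 stroke→TF1
bond 1 stroke→J2
bond 2 stroke→J3
bond 3 stroke→I1
bond 4 stroke→J1
bond 5 stroke→I2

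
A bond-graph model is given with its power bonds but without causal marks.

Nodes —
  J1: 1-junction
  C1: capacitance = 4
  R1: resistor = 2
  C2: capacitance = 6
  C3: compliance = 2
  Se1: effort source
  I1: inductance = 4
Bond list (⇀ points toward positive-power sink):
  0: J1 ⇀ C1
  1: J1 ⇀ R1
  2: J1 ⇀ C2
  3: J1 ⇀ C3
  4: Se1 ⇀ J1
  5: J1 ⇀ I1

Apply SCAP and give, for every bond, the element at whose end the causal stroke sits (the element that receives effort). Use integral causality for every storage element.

#4 stroke→J1  (Se1 fixes effort; stroke away)
#0 stroke→J1  (prefer integral on C1)
#2 stroke→J1  (C2 integral (e out))
#3 stroke→J1  (C3 outputs effort q/C3)
#5 stroke→I1  (prefer integral on I1)
#1 stroke→J1  (J1: bond 5 brought flow, rest push out)

bond 0 stroke at J1
bond 1 stroke at J1
bond 2 stroke at J1
bond 3 stroke at J1
bond 4 stroke at J1
bond 5 stroke at I1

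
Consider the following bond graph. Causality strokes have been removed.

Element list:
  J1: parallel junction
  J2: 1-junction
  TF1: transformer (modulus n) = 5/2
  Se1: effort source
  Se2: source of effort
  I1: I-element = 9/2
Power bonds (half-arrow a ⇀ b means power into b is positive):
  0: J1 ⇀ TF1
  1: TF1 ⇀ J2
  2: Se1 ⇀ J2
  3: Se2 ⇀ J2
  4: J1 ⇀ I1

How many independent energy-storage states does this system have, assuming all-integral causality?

bond 2 →J2  (Se1: effort source, stroke at far end)
bond 3 →J2  (Se2 fixes effort; stroke away)
bond 1 →TF1  (J2: last free bond brings flow in)
bond 0 →J1  (TF TF1: opposite of bond 1)
bond 4 →I1  (0-jn J1 has e-setter on 0)

1  (I1 all integral)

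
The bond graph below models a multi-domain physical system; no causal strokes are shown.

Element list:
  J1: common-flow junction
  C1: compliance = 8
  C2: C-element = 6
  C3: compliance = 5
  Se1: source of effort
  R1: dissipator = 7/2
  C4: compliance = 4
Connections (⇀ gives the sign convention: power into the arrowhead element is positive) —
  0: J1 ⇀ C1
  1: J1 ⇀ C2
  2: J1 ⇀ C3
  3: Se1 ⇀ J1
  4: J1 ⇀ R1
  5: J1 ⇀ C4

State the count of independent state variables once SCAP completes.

#3 →J1  (Se1 fixes effort; stroke away)
#0 →J1  (prefer integral on C1)
#1 →J1  (C2 outputs effort q/C2)
#2 →J1  (C3 integral (e out))
#5 →J1  (C4: C, integral causality)
#4 →R1  (J1: last free bond brings flow in)

4  (C1, C2, C3, C4 all integral)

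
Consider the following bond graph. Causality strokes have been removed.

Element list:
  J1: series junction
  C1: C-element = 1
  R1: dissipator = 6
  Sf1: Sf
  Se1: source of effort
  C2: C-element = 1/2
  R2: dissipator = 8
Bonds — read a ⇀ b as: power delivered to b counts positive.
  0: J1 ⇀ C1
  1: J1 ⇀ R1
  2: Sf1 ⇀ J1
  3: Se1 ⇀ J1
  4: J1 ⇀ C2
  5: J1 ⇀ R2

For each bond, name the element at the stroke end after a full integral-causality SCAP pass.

b2 stroke at Sf1  (Sf1 (Sf) sets flow on bond)
b3 stroke at J1  (Se1: effort source, stroke at far end)
b0 stroke at J1  (common-f at J1 fixed by 2)
b1 stroke at J1  (J1: bond 2 brought flow, rest push out)
b4 stroke at J1  (J1: bond 2 brought flow, rest push out)
b5 stroke at J1  (J1: bond 2 brought flow, rest push out)

b0 |J1
b1 |J1
b2 |Sf1
b3 |J1
b4 |J1
b5 |J1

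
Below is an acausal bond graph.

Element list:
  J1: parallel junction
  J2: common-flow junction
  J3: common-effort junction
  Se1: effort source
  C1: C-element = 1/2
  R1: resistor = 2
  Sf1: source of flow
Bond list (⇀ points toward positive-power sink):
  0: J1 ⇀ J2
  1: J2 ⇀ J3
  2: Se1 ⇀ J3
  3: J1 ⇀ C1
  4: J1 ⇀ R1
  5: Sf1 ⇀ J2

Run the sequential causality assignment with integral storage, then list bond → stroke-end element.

β0 stroke at J2
β1 stroke at J2
β2 stroke at J3
β3 stroke at J1
β4 stroke at R1
β5 stroke at Sf1

bond 2 |J3  (Se1: effort source, stroke at far end)
bond 5 |Sf1  (Sf1 (Sf) sets flow on bond)
bond 0 |J2  (J2 flow already set via bond 5)
bond 1 |J2  (J2: bond 5 brought flow, rest push out)
bond 3 |J1  (C1: C, integral causality)
bond 4 |R1  (J1 effort already set via bond 3)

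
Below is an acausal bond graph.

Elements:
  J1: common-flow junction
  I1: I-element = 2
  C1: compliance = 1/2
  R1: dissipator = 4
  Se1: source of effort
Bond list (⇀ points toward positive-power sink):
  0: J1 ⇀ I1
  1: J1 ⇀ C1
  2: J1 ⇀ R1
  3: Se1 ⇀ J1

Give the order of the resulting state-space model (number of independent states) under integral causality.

2  (C1, I1 all integral)

β3 |J1  (Se1 fixes effort; stroke away)
β0 |I1  (prefer integral on I1)
β1 |J1  (1-jn J1 has f-setter on 0)
β2 |J1  (J1 flow already set via bond 0)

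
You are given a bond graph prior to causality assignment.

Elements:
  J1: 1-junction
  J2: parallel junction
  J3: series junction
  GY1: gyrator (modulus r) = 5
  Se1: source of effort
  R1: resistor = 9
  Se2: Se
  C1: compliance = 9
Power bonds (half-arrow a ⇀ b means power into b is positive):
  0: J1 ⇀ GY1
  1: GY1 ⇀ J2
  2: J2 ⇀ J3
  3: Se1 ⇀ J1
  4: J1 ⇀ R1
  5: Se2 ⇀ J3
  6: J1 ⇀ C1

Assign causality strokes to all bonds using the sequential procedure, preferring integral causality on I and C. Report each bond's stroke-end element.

bond 3 stroke→J1  (Se1 fixes effort; stroke away)
bond 5 stroke→J3  (source Se2 imposes e)
bond 2 stroke→J2  (J3: last free bond brings flow in)
bond 1 stroke→GY1  (J2 effort already set via bond 2)
bond 0 stroke→GY1  (GY1: gyrator matches bond 1)
bond 4 stroke→J1  (common-f at J1 fixed by 0)
bond 6 stroke→J1  (common-f at J1 fixed by 0)

#0 stroke→GY1
#1 stroke→GY1
#2 stroke→J2
#3 stroke→J1
#4 stroke→J1
#5 stroke→J3
#6 stroke→J1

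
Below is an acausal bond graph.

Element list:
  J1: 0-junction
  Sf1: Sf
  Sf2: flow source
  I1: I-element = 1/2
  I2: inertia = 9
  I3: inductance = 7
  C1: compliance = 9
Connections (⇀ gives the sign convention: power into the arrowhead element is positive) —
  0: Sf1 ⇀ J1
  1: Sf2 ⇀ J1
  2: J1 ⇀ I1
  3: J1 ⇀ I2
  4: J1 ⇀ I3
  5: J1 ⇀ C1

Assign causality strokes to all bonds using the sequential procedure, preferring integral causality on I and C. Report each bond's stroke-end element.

bond 0 |Sf1
bond 1 |Sf2
bond 2 |I1
bond 3 |I2
bond 4 |I3
bond 5 |J1

bond 0 stroke→Sf1  (Sf1 (Sf) sets flow on bond)
bond 1 stroke→Sf2  (Sf2 fixes flow; stroke at Sf2)
bond 2 stroke→I1  (I1: I, integral causality)
bond 3 stroke→I2  (I2 outputs flow p/I2)
bond 4 stroke→I3  (I3 integral (f out))
bond 5 stroke→J1  (only one effort-in slot at J1)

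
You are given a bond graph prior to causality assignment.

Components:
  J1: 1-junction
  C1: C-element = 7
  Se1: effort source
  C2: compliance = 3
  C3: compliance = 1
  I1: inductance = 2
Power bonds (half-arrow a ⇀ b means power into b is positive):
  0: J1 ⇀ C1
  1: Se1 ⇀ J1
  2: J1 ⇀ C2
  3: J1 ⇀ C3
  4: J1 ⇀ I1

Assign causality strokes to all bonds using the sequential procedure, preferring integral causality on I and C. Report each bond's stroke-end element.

#0 stroke at J1
#1 stroke at J1
#2 stroke at J1
#3 stroke at J1
#4 stroke at I1

b1 stroke at J1  (source Se1 imposes e)
b0 stroke at J1  (C1: C, integral causality)
b2 stroke at J1  (prefer integral on C2)
b3 stroke at J1  (C3 integral (e out))
b4 stroke at I1  (J1: last free bond brings flow in)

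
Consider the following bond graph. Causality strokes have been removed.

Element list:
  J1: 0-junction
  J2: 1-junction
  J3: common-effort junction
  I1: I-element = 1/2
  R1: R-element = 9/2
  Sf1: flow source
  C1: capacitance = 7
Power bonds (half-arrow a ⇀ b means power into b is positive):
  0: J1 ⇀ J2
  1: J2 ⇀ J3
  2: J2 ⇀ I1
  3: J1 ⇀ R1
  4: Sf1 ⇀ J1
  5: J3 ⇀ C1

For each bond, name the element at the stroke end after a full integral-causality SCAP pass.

bond 0 |J2
bond 1 |J2
bond 2 |I1
bond 3 |J1
bond 4 |Sf1
bond 5 |J3

#4 →Sf1  (source Sf1 imposes f)
#2 →I1  (I1 outputs flow p/I1)
#0 →J2  (J2: bond 2 brought flow, rest push out)
#1 →J2  (1-jn J2 has f-setter on 2)
#5 →J3  (J3 needs exactly one e-in)
#3 →J1  (J1: last free bond brings effort in)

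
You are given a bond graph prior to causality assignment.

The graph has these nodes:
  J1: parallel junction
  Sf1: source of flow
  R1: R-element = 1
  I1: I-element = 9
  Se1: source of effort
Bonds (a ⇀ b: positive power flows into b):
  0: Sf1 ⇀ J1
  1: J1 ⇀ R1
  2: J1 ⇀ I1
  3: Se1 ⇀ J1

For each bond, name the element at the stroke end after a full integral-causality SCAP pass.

bond 0 →Sf1  (Sf1 (Sf) sets flow on bond)
bond 3 →J1  (Se1: effort source, stroke at far end)
bond 1 →R1  (common-e at J1 fixed by 3)
bond 2 →I1  (0-jn J1 has e-setter on 3)

b0 →Sf1
b1 →R1
b2 →I1
b3 →J1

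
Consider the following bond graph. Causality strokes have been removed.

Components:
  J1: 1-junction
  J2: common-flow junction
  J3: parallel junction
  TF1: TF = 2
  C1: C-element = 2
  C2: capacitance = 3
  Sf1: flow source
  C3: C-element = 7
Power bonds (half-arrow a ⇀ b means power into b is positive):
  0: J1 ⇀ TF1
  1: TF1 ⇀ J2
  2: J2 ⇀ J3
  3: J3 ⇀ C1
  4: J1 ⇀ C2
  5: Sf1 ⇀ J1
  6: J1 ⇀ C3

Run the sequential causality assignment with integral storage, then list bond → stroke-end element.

b0 →J1
b1 →TF1
b2 →J2
b3 →J3
b4 →J1
b5 →Sf1
b6 →J1

#5 |Sf1  (Sf1 fixes flow; stroke at Sf1)
#0 |J1  (J1: bond 5 brought flow, rest push out)
#4 |J1  (1-jn J1 has f-setter on 5)
#6 |J1  (1-jn J1 has f-setter on 5)
#1 |TF1  (TF1: transformer flips bond 0)
#2 |J2  (J2: bond 1 brought flow, rest push out)
#3 |J3  (only one effort-in slot at J3)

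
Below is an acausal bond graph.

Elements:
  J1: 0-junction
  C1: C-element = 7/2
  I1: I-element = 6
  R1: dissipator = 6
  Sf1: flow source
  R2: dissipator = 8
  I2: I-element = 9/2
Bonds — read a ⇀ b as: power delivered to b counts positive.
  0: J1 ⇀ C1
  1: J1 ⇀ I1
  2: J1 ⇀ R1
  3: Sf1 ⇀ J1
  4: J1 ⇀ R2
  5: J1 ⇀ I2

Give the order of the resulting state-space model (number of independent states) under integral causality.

3  (C1, I1, I2 all integral)

#3 |Sf1  (Sf1 fixes flow; stroke at Sf1)
#0 |J1  (C1: C, integral causality)
#1 |I1  (J1: bond 0 brought effort, rest push out)
#2 |R1  (0-jn J1 has e-setter on 0)
#4 |R2  (common-e at J1 fixed by 0)
#5 |I2  (J1: bond 0 brought effort, rest push out)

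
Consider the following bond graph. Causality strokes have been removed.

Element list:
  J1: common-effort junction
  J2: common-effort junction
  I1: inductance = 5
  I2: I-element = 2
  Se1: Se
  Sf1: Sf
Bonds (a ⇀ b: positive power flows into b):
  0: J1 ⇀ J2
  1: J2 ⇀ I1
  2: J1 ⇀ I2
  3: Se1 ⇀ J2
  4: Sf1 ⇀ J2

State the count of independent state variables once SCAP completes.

β3 |J2  (Se1 (Se) sets effort on bond)
β4 |Sf1  (Sf1 (Sf) sets flow on bond)
β0 |J1  (common-e at J2 fixed by 3)
β1 |I1  (J2 effort already set via bond 3)
β2 |I2  (J1: bond 0 brought effort, rest push out)

2  (I1, I2 all integral)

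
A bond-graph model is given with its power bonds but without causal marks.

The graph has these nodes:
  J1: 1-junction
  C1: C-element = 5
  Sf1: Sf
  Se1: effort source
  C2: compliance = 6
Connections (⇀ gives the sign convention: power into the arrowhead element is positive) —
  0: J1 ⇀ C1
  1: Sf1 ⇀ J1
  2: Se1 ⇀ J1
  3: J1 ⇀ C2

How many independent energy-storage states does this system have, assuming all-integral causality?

2  (C1, C2 all integral)

β1 stroke→Sf1  (Sf1: flow source, stroke at near end)
β2 stroke→J1  (Se1: effort source, stroke at far end)
β0 stroke→J1  (J1 flow already set via bond 1)
β3 stroke→J1  (J1 flow already set via bond 1)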